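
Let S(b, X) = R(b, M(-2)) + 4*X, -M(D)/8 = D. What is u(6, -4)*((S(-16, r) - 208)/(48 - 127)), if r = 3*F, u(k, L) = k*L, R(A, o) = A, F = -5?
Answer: -6816/79 ≈ -86.278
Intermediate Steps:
M(D) = -8*D
u(k, L) = L*k
r = -15 (r = 3*(-5) = -15)
S(b, X) = b + 4*X
u(6, -4)*((S(-16, r) - 208)/(48 - 127)) = (-4*6)*(((-16 + 4*(-15)) - 208)/(48 - 127)) = -24*((-16 - 60) - 208)/(-79) = -24*(-76 - 208)*(-1)/79 = -(-6816)*(-1)/79 = -24*284/79 = -6816/79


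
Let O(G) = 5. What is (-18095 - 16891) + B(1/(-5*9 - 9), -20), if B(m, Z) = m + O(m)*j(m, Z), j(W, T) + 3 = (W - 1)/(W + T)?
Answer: -2043134605/58374 ≈ -35001.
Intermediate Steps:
j(W, T) = -3 + (-1 + W)/(T + W) (j(W, T) = -3 + (W - 1)/(W + T) = -3 + (-1 + W)/(T + W))
B(m, Z) = m + 5*(-1 - 3*Z - 2*m)/(Z + m) (B(m, Z) = m + 5*((-1 - 3*Z - 2*m)/(Z + m)) = m + 5*(-1 - 3*Z - 2*m)/(Z + m))
(-18095 - 16891) + B(1/(-5*9 - 9), -20) = (-18095 - 16891) + (-5 - 15*(-20) - 10/(-5*9 - 9) + (-20 + 1/(-5*9 - 9))/(-5*9 - 9))/(-20 + 1/(-5*9 - 9)) = -34986 + (-5 + 300 - 10/(-45 - 9) + (-20 + 1/(-45 - 9))/(-45 - 9))/(-20 + 1/(-45 - 9)) = -34986 + (-5 + 300 - 10/(-54) + (-20 + 1/(-54))/(-54))/(-20 + 1/(-54)) = -34986 + (-5 + 300 - 10*(-1/54) - (-20 - 1/54)/54)/(-20 - 1/54) = -34986 + (-5 + 300 + 5/27 - 1/54*(-1081/54))/(-1081/54) = -34986 - 54*(-5 + 300 + 5/27 + 1081/2916)/1081 = -34986 - 54/1081*861841/2916 = -34986 - 861841/58374 = -2043134605/58374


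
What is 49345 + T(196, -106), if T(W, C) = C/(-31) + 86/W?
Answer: 149921831/3038 ≈ 49349.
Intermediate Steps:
T(W, C) = 86/W - C/31 (T(W, C) = C*(-1/31) + 86/W = -C/31 + 86/W = 86/W - C/31)
49345 + T(196, -106) = 49345 + (86/196 - 1/31*(-106)) = 49345 + (86*(1/196) + 106/31) = 49345 + (43/98 + 106/31) = 49345 + 11721/3038 = 149921831/3038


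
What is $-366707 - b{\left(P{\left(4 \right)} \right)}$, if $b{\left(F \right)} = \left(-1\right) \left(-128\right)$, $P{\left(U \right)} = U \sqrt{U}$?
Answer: $-366835$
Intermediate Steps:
$P{\left(U \right)} = U^{\frac{3}{2}}$
$b{\left(F \right)} = 128$
$-366707 - b{\left(P{\left(4 \right)} \right)} = -366707 - 128 = -366835$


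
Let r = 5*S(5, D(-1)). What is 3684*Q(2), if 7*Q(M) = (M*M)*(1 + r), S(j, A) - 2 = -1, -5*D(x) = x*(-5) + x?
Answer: 88416/7 ≈ 12631.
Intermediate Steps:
D(x) = 4*x/5 (D(x) = -(x*(-5) + x)/5 = -(-5*x + x)/5 = -(-4)*x/5 = 4*x/5)
S(j, A) = 1 (S(j, A) = 2 - 1 = 1)
r = 5 (r = 5*1 = 5)
Q(M) = 6*M**2/7 (Q(M) = ((M*M)*(1 + 5))/7 = (M**2*6)/7 = (6*M**2)/7 = 6*M**2/7)
3684*Q(2) = 3684*((6/7)*2**2) = 3684*((6/7)*4) = 3684*(24/7) = 88416/7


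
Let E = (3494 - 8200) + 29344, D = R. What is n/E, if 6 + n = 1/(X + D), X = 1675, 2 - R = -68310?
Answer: -419921/1724339706 ≈ -0.00024353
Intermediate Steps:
R = 68312 (R = 2 - 1*(-68310) = 2 + 68310 = 68312)
D = 68312
E = 24638 (E = -4706 + 29344 = 24638)
n = -419921/69987 (n = -6 + 1/(1675 + 68312) = -6 + 1/69987 = -419921/69987 ≈ -6.0000)
n/E = -419921/69987/24638 = -419921/69987*1/24638 = -419921/1724339706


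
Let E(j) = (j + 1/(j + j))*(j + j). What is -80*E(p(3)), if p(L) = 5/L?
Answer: -4720/9 ≈ -524.44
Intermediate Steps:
E(j) = 2*j*(j + 1/(2*j)) (E(j) = (j + 1/(2*j))*(2*j) = 2*j*(j + 1/(2*j)))
-80*E(p(3)) = -80*(1 + 2*(5/3)²) = -80*(1 + 2*(25/9)) = -80*(1 + 50/9) = -80*59/9 = -4720/9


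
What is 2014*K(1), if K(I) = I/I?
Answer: 2014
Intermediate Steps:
K(I) = 1
2014*K(1) = 2014*1 = 2014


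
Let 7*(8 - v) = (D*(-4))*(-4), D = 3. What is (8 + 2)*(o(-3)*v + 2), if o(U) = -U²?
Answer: -580/7 ≈ -82.857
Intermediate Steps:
v = 8/7 (v = 8 - 3*(-4)*(-4)/7 = 8 - (-12)*(-4)/7 = 8 - ⅐*48 = 8 - 48/7 = 8/7 ≈ 1.1429)
(8 + 2)*(o(-3)*v + 2) = (8 + 2)*(-1*(-3)²*(8/7) + 2) = 10*(-1*9*(8/7) + 2) = 10*(-9*8/7 + 2) = 10*(-72/7 + 2) = 10*(-58/7) = -580/7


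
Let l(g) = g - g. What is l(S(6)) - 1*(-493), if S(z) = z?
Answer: 493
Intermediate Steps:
l(g) = 0
l(S(6)) - 1*(-493) = 0 - 1*(-493) = 0 + 493 = 493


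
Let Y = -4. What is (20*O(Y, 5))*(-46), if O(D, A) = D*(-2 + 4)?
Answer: 7360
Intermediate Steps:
O(D, A) = 2*D (O(D, A) = D*2 = 2*D)
(20*O(Y, 5))*(-46) = (20*(2*(-4)))*(-46) = (20*(-8))*(-46) = -160*(-46) = 7360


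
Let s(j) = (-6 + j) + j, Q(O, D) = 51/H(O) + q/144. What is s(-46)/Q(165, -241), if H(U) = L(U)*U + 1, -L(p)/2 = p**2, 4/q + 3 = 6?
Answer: -95089291416/8978741 ≈ -10591.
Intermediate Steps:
q = 4/3 (q = 4/(-3 + 6) = 4/3 ≈ 1.3333)
L(p) = -2*p**2
H(U) = 1 - 2*U**3 (H(U) = (-2*U**2)*U + 1 = -2*U**3 + 1 = 1 - 2*U**3)
Q(O, D) = 1/108 + 51/(1 - 2*O**3) (Q(O, D) = 51/(1 - 2*O**3) + (4/3)/144 = 51/(1 - 2*O**3) + (4/3)*(1/144) = 51/(1 - 2*O**3) + 1/108 = 1/108 + 51/(1 - 2*O**3))
s(j) = -6 + 2*j
s(-46)/Q(165, -241) = (-6 + 2*(-46))/(((5509 - 2*165**3)/(108*(1 - 2*165**3)))) = (-6 - 92)/(((5509 - 2*4492125)/(108*(1 - 2*4492125)))) = -98*108*(1 - 8984250)/(5509 - 8984250) = -98/((1/108)*(-8978741)/(-8984249)) = -98/((1/108)*(-1/8984249)*(-8978741)) = -98/8978741/970298892 = -98*970298892/8978741 = -95089291416/8978741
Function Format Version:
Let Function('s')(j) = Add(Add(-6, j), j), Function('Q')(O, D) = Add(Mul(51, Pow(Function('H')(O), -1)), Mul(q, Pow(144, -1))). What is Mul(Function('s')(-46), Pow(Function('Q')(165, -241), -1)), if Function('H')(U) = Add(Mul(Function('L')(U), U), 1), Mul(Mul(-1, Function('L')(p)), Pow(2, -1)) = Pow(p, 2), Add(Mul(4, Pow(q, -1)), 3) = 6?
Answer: Rational(-95089291416, 8978741) ≈ -10591.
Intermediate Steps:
q = Rational(4, 3) (q = Mul(4, Pow(Add(-3, 6), -1)) = Mul(4, Pow(3, -1)) = Mul(4, Rational(1, 3)) = Rational(4, 3) ≈ 1.3333)
Function('L')(p) = Mul(-2, Pow(p, 2))
Function('H')(U) = Add(1, Mul(-2, Pow(U, 3))) (Function('H')(U) = Add(Mul(Mul(-2, Pow(U, 2)), U), 1) = Add(Mul(-2, Pow(U, 3)), 1) = Add(1, Mul(-2, Pow(U, 3))))
Function('Q')(O, D) = Add(Rational(1, 108), Mul(51, Pow(Add(1, Mul(-2, Pow(O, 3))), -1))) (Function('Q')(O, D) = Add(Mul(51, Pow(Add(1, Mul(-2, Pow(O, 3))), -1)), Mul(Rational(4, 3), Pow(144, -1))) = Add(Mul(51, Pow(Add(1, Mul(-2, Pow(O, 3))), -1)), Mul(Rational(4, 3), Rational(1, 144))) = Add(Mul(51, Pow(Add(1, Mul(-2, Pow(O, 3))), -1)), Rational(1, 108)) = Add(Rational(1, 108), Mul(51, Pow(Add(1, Mul(-2, Pow(O, 3))), -1))))
Function('s')(j) = Add(-6, Mul(2, j))
Mul(Function('s')(-46), Pow(Function('Q')(165, -241), -1)) = Mul(Add(-6, Mul(2, -46)), Pow(Mul(Rational(1, 108), Pow(Add(1, Mul(-2, Pow(165, 3))), -1), Add(5509, Mul(-2, Pow(165, 3)))), -1)) = Mul(Add(-6, -92), Pow(Mul(Rational(1, 108), Pow(Add(1, Mul(-2, 4492125)), -1), Add(5509, Mul(-2, 4492125))), -1)) = Mul(-98, Pow(Mul(Rational(1, 108), Pow(Add(1, -8984250), -1), Add(5509, -8984250)), -1)) = Mul(-98, Pow(Mul(Rational(1, 108), Pow(-8984249, -1), -8978741), -1)) = Mul(-98, Pow(Mul(Rational(1, 108), Rational(-1, 8984249), -8978741), -1)) = Mul(-98, Pow(Rational(8978741, 970298892), -1)) = Mul(-98, Rational(970298892, 8978741)) = Rational(-95089291416, 8978741)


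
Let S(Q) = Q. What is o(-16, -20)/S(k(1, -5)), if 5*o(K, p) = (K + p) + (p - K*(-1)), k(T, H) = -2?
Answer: 36/5 ≈ 7.2000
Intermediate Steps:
o(K, p) = 2*K/5 + 2*p/5 (o(K, p) = ((K + p) + (p - K*(-1)))/5 = ((K + p) + (p + K))/5 = ((K + p) + (K + p))/5 = (2*K + 2*p)/5 = 2*K/5 + 2*p/5)
o(-16, -20)/S(k(1, -5)) = ((⅖)*(-16) + (⅖)*(-20))/(-2) = (-32/5 - 8)*(-½) = -72/5*(-½) = 36/5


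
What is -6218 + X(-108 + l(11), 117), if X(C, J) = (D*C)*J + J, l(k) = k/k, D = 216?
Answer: -2710205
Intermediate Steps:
l(k) = 1
X(C, J) = J + 216*C*J (X(C, J) = (216*C)*J + J = 216*C*J + J = J + 216*C*J)
-6218 + X(-108 + l(11), 117) = -6218 + 117*(1 + 216*(-108 + 1)) = -6218 + 117*(1 + 216*(-107)) = -6218 + 117*(1 - 23112) = -6218 + 117*(-23111) = -6218 - 2703987 = -2710205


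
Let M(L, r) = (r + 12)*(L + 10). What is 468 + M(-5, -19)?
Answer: 433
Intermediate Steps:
M(L, r) = (10 + L)*(12 + r) (M(L, r) = (12 + r)*(10 + L) = (10 + L)*(12 + r))
468 + M(-5, -19) = 468 + (120 + 10*(-19) + 12*(-5) - 5*(-19)) = 468 + (120 - 190 - 60 + 95) = 468 - 35 = 433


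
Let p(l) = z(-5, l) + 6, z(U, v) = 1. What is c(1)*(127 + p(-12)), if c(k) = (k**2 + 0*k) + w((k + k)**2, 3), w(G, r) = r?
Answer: 536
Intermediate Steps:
c(k) = 3 + k**2 (c(k) = (k**2 + 0*k) + 3 = (k**2 + 0) + 3 = k**2 + 3 = 3 + k**2)
p(l) = 7 (p(l) = 1 + 6 = 7)
c(1)*(127 + p(-12)) = (3 + 1**2)*(127 + 7) = (3 + 1)*134 = 4*134 = 536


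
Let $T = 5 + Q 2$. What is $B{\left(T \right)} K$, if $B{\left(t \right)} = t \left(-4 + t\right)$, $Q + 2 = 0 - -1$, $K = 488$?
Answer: $-1464$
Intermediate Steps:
$Q = -1$ ($Q = -2 + \left(0 - -1\right) = -2 + \left(0 + 1\right) = -2 + 1 = -1$)
$T = 3$ ($T = 5 - 2 = 3$)
$B{\left(T \right)} K = 3 \left(-4 + 3\right) 488 = 3 \left(-1\right) 488 = \left(-3\right) 488 = -1464$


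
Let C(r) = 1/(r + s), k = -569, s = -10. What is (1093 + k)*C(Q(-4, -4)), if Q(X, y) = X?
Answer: -262/7 ≈ -37.429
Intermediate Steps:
C(r) = 1/(-10 + r) (C(r) = 1/(r - 10) = 1/(-10 + r))
(1093 + k)*C(Q(-4, -4)) = (1093 - 569)/(-10 - 4) = 524/(-14) = 524*(-1/14) = -262/7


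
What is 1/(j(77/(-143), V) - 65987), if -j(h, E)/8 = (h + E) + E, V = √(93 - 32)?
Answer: -11151075/735775311521 + 2704*√61/735775311521 ≈ -1.5127e-5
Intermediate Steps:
V = √61 ≈ 7.8102
j(h, E) = -16*E - 8*h (j(h, E) = -8*((h + E) + E) = -8*((E + h) + E) = -8*(h + 2*E) = -16*E - 8*h)
1/(j(77/(-143), V) - 65987) = 1/((-16*√61 - 616/(-143)) - 65987) = 1/((-16*√61 - 616*(-1)/143) - 65987) = 1/((-16*√61 - 8*(-7/13)) - 65987) = 1/((-16*√61 + 56/13) - 65987) = 1/((56/13 - 16*√61) - 65987) = 1/(-857775/13 - 16*√61)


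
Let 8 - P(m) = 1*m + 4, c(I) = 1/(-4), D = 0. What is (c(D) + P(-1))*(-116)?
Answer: -551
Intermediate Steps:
c(I) = -1/4
P(m) = 4 - m (P(m) = 8 - (1*m + 4) = 8 - (m + 4) = 8 - (4 + m) = 8 + (-4 - m) = 4 - m)
(c(D) + P(-1))*(-116) = (-1/4 + (4 - 1*(-1)))*(-116) = (-1/4 + (4 + 1))*(-116) = (-1/4 + 5)*(-116) = (19/4)*(-116) = -551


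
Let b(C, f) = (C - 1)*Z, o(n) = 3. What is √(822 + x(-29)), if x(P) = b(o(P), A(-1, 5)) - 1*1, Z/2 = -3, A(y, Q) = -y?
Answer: √809 ≈ 28.443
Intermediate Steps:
Z = -6 (Z = 2*(-3) = -6)
b(C, f) = 6 - 6*C (b(C, f) = (C - 1)*(-6) = (-1 + C)*(-6) = 6 - 6*C)
x(P) = -13 (x(P) = (6 - 6*3) - 1*1 = (6 - 18) - 1 = -12 - 1 = -13)
√(822 + x(-29)) = √(822 - 13) = √809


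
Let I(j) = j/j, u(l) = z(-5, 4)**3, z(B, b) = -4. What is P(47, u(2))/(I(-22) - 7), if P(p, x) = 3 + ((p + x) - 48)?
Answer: 31/3 ≈ 10.333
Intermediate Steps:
u(l) = -64 (u(l) = (-4)**3 = -64)
I(j) = 1
P(p, x) = -45 + p + x (P(p, x) = 3 + (-48 + p + x) = -45 + p + x)
P(47, u(2))/(I(-22) - 7) = (-45 + 47 - 64)/(1 - 7) = -62/(-6) = -62*(-1/6) = 31/3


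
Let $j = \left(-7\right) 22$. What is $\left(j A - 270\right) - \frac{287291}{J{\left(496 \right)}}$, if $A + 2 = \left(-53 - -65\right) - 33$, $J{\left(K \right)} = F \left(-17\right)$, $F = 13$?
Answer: $\frac{1010403}{221} \approx 4572.0$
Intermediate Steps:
$j = -154$
$J{\left(K \right)} = -221$ ($J{\left(K \right)} = 13 \left(-17\right) = -221$)
$A = -23$ ($A = -2 - 21 = -23$)
$\left(j A - 270\right) - \frac{287291}{J{\left(496 \right)}} = \left(\left(-154\right) \left(-23\right) - 270\right) - \frac{287291}{-221} = \left(3542 - 270\right) - 287291 \left(- \frac{1}{221}\right) = 3272 - - \frac{287291}{221} = 3272 + \frac{287291}{221} = \frac{1010403}{221}$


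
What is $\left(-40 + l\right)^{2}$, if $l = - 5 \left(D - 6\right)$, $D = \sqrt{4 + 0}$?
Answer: $400$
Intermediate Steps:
$D = 2$ ($D = \sqrt{4} = 2$)
$l = 20$ ($l = - 5 \left(2 - 6\right) = \left(-5\right) \left(-4\right) = 20$)
$\left(-40 + l\right)^{2} = \left(-40 + 20\right)^{2} = \left(-20\right)^{2} = 400$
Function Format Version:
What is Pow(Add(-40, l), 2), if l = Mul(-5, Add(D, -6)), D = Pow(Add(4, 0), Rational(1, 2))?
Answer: 400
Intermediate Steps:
D = 2 (D = Pow(4, Rational(1, 2)) = 2)
l = 20 (l = Mul(-5, Add(2, -6)) = Mul(-5, -4) = 20)
Pow(Add(-40, l), 2) = Pow(Add(-40, 20), 2) = Pow(-20, 2) = 400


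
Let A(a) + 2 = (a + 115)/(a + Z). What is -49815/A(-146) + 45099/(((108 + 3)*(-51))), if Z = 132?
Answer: -146228641/629 ≈ -2.3248e+5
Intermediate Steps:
A(a) = -2 + (115 + a)/(132 + a) (A(a) = -2 + (a + 115)/(a + 132) = -2 + (115 + a)/(132 + a))
-49815/A(-146) + 45099/(((108 + 3)*(-51))) = -49815*(132 - 146)/(-149 - 1*(-146)) + 45099/(((108 + 3)*(-51))) = -49815*(-14/(-149 + 146)) + 45099/((111*(-51))) = -49815/((-1/14*(-3))) + 45099/(-5661) = -49815/3/14 + 45099*(-1/5661) = -49815*14/3 - 5011/629 = -232470 - 5011/629 = -146228641/629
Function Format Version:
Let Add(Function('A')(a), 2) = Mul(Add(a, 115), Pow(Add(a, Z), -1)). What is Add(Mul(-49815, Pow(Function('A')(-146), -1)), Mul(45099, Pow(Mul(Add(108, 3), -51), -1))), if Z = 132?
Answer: Rational(-146228641, 629) ≈ -2.3248e+5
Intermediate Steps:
Function('A')(a) = Add(-2, Mul(Pow(Add(132, a), -1), Add(115, a))) (Function('A')(a) = Add(-2, Mul(Add(a, 115), Pow(Add(a, 132), -1))) = Add(-2, Mul(Add(115, a), Pow(Add(132, a), -1))) = Add(-2, Mul(Pow(Add(132, a), -1), Add(115, a))))
Add(Mul(-49815, Pow(Function('A')(-146), -1)), Mul(45099, Pow(Mul(Add(108, 3), -51), -1))) = Add(Mul(-49815, Pow(Mul(Pow(Add(132, -146), -1), Add(-149, Mul(-1, -146))), -1)), Mul(45099, Pow(Mul(Add(108, 3), -51), -1))) = Add(Mul(-49815, Pow(Mul(Pow(-14, -1), Add(-149, 146)), -1)), Mul(45099, Pow(Mul(111, -51), -1))) = Add(Mul(-49815, Pow(Mul(Rational(-1, 14), -3), -1)), Mul(45099, Pow(-5661, -1))) = Add(Mul(-49815, Pow(Rational(3, 14), -1)), Mul(45099, Rational(-1, 5661))) = Add(Mul(-49815, Rational(14, 3)), Rational(-5011, 629)) = Add(-232470, Rational(-5011, 629)) = Rational(-146228641, 629)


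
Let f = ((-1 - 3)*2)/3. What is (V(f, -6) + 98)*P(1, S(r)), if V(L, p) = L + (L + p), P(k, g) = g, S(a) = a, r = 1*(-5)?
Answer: -1300/3 ≈ -433.33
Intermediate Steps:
r = -5
f = -8/3 (f = -4*2*(⅓) = -8*⅓ = -8/3 ≈ -2.6667)
V(L, p) = p + 2*L
(V(f, -6) + 98)*P(1, S(r)) = ((-6 + 2*(-8/3)) + 98)*(-5) = ((-6 - 16/3) + 98)*(-5) = (-34/3 + 98)*(-5) = (260/3)*(-5) = -1300/3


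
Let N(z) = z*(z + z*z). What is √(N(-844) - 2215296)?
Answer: 4*I*√37669659 ≈ 24550.0*I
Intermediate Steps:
N(z) = z*(z + z²)
√(N(-844) - 2215296) = √((-844)²*(1 - 844) - 2215296) = √(712336*(-843) - 2215296) = √(-600499248 - 2215296) = √(-602714544) = 4*I*√37669659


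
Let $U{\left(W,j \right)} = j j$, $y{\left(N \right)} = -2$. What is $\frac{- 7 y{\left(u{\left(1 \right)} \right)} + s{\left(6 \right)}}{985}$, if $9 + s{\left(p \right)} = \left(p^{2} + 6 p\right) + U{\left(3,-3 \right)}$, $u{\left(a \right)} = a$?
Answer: $\frac{86}{985} \approx 0.08731$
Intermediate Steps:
$U{\left(W,j \right)} = j^{2}$
$s{\left(p \right)} = p^{2} + 6 p$ ($s{\left(p \right)} = -9 + \left(\left(p^{2} + 6 p\right) + \left(-3\right)^{2}\right) = -9 + \left(\left(p^{2} + 6 p\right) + 9\right) = -9 + \left(9 + p^{2} + 6 p\right) = p^{2} + 6 p$)
$\frac{- 7 y{\left(u{\left(1 \right)} \right)} + s{\left(6 \right)}}{985} = \frac{\left(-7\right) \left(-2\right) + 6 \left(6 + 6\right)}{985} = \left(14 + 6 \cdot 12\right) \frac{1}{985} = \left(14 + 72\right) \frac{1}{985} = 86 \cdot \frac{1}{985} = \frac{86}{985}$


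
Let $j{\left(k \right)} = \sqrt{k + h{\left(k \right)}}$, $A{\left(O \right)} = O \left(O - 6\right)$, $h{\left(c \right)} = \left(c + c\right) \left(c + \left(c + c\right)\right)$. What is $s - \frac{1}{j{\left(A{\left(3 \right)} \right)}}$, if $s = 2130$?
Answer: $2130 - \frac{\sqrt{53}}{159} \approx 2130.0$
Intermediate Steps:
$h{\left(c \right)} = 6 c^{2}$ ($h{\left(c \right)} = 2 c \left(c + 2 c\right) = 2 c 3 c = 6 c^{2}$)
$A{\left(O \right)} = O \left(-6 + O\right)$
$j{\left(k \right)} = \sqrt{k + 6 k^{2}}$
$s - \frac{1}{j{\left(A{\left(3 \right)} \right)}} = 2130 - \frac{1}{\sqrt{3 \left(-6 + 3\right) \left(1 + 6 \cdot 3 \left(-6 + 3\right)\right)}} = 2130 - \frac{1}{\sqrt{3 \left(-3\right) \left(1 + 6 \cdot 3 \left(-3\right)\right)}} = 2130 - \frac{1}{\sqrt{- 9 \left(1 + 6 \left(-9\right)\right)}} = 2130 - \frac{1}{\sqrt{- 9 \left(1 - 54\right)}} = 2130 - \frac{1}{\sqrt{\left(-9\right) \left(-53\right)}} = 2130 - \frac{1}{\sqrt{477}} = 2130 - \frac{1}{3 \sqrt{53}} = 2130 - \frac{\sqrt{53}}{159}$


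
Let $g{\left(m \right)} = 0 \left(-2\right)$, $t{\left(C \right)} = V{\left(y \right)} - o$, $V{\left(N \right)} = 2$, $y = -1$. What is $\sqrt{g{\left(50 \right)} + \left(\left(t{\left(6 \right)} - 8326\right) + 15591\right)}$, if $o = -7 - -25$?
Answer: $\sqrt{7249} \approx 85.141$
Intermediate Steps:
$o = 18$ ($o = -7 + 25 = 18$)
$t{\left(C \right)} = -16$ ($t{\left(C \right)} = 2 - 18 = -16$)
$g{\left(m \right)} = 0$
$\sqrt{g{\left(50 \right)} + \left(\left(t{\left(6 \right)} - 8326\right) + 15591\right)} = \sqrt{0 + \left(\left(-16 - 8326\right) + 15591\right)} = \sqrt{0 + \left(-8342 + 15591\right)} = \sqrt{0 + 7249} = \sqrt{7249}$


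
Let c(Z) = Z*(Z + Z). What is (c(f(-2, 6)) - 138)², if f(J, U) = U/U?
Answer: 18496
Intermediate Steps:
f(J, U) = 1
c(Z) = 2*Z² (c(Z) = Z*(2*Z) = 2*Z²)
(c(f(-2, 6)) - 138)² = (2*1² - 138)² = (2*1 - 138)² = (2 - 138)² = (-136)² = 18496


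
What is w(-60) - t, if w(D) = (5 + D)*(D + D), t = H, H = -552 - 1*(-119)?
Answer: 7033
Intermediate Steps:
H = -433 (H = -552 + 119 = -433)
t = -433
w(D) = 2*D*(5 + D) (w(D) = (5 + D)*(2*D) = 2*D*(5 + D))
w(-60) - t = 2*(-60)*(5 - 60) - 1*(-433) = 2*(-60)*(-55) + 433 = 6600 + 433 = 7033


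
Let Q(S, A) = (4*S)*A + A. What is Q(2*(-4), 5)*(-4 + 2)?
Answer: 310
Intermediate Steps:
Q(S, A) = A + 4*A*S (Q(S, A) = 4*A*S + A = A + 4*A*S)
Q(2*(-4), 5)*(-4 + 2) = (5*(1 + 4*(2*(-4))))*(-4 + 2) = (5*(1 + 4*(-8)))*(-2) = (5*(1 - 32))*(-2) = (5*(-31))*(-2) = -155*(-2) = 310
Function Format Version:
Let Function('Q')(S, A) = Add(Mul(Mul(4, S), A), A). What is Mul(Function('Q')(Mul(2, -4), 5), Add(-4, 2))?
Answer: 310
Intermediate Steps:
Function('Q')(S, A) = Add(A, Mul(4, A, S)) (Function('Q')(S, A) = Add(Mul(4, A, S), A) = Add(A, Mul(4, A, S)))
Mul(Function('Q')(Mul(2, -4), 5), Add(-4, 2)) = Mul(Mul(5, Add(1, Mul(4, Mul(2, -4)))), Add(-4, 2)) = Mul(Mul(5, Add(1, Mul(4, -8))), -2) = Mul(Mul(5, Add(1, -32)), -2) = Mul(Mul(5, -31), -2) = Mul(-155, -2) = 310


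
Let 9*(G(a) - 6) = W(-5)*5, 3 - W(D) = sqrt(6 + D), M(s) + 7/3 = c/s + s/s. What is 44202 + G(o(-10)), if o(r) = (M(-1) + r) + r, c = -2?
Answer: 397882/9 ≈ 44209.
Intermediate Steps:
M(s) = -4/3 - 2/s (M(s) = -7/3 + (-2/s + s/s) = -7/3 + (-2/s + 1) = -7/3 + (1 - 2/s) = -4/3 - 2/s)
o(r) = 2/3 + 2*r (o(r) = ((-4/3 - 2/(-1)) + r) + r = ((-4/3 - 2*(-1)) + r) + r = ((-4/3 + 2) + r) + r = (2/3 + r) + r = 2/3 + 2*r)
W(D) = 3 - sqrt(6 + D)
G(a) = 64/9 (G(a) = 6 + ((3 - sqrt(6 - 5))*5)/9 = 6 + ((3 - sqrt(1))*5)/9 = 6 + ((3 - 1*1)*5)/9 = 6 + ((3 - 1)*5)/9 = 6 + (2*5)/9 = 6 + (1/9)*10 = 6 + 10/9 = 64/9)
44202 + G(o(-10)) = 44202 + 64/9 = 397882/9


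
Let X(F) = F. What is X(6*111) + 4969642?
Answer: 4970308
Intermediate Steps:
X(6*111) + 4969642 = 6*111 + 4969642 = 666 + 4969642 = 4970308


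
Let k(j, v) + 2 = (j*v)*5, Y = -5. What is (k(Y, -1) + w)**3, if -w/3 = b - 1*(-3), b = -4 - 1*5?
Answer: 68921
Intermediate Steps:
b = -9 (b = -4 - 5 = -9)
k(j, v) = -2 + 5*j*v (k(j, v) = -2 + (j*v)*5 = -2 + 5*j*v)
w = 18 (w = -3*(-9 - 1*(-3)) = -3*(-9 + 3) = -3*(-6) = 18)
(k(Y, -1) + w)**3 = ((-2 + 5*(-5)*(-1)) + 18)**3 = ((-2 + 25) + 18)**3 = (23 + 18)**3 = 41**3 = 68921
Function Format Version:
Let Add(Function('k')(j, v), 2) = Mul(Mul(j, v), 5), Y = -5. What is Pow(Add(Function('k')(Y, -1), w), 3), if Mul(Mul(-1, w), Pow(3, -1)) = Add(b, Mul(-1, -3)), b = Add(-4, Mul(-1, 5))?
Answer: 68921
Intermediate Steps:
b = -9 (b = Add(-4, -5) = -9)
Function('k')(j, v) = Add(-2, Mul(5, j, v)) (Function('k')(j, v) = Add(-2, Mul(Mul(j, v), 5)) = Add(-2, Mul(5, j, v)))
w = 18 (w = Mul(-3, Add(-9, Mul(-1, -3))) = Mul(-3, Add(-9, 3)) = Mul(-3, -6) = 18)
Pow(Add(Function('k')(Y, -1), w), 3) = Pow(Add(Add(-2, Mul(5, -5, -1)), 18), 3) = Pow(Add(Add(-2, 25), 18), 3) = Pow(Add(23, 18), 3) = Pow(41, 3) = 68921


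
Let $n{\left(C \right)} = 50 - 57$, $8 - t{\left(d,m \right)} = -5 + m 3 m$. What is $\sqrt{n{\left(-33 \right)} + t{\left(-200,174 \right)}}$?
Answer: $i \sqrt{90822} \approx 301.37 i$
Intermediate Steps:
$t{\left(d,m \right)} = 13 - 3 m^{2}$ ($t{\left(d,m \right)} = 8 - \left(-5 + m 3 m\right) = 8 - \left(-5 + 3 m^{2}\right) = 13 - 3 m^{2}$)
$n{\left(C \right)} = -7$ ($n{\left(C \right)} = 50 - 57 = -7$)
$\sqrt{n{\left(-33 \right)} + t{\left(-200,174 \right)}} = \sqrt{-7 + \left(13 - 3 \cdot 174^{2}\right)} = \sqrt{-7 + \left(13 - 90828\right)} = \sqrt{-7 - 90815} = \sqrt{-90822} = i \sqrt{90822}$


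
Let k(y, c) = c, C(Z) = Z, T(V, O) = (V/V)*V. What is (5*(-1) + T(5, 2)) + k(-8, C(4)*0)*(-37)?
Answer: 0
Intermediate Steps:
T(V, O) = V (T(V, O) = 1*V = V)
(5*(-1) + T(5, 2)) + k(-8, C(4)*0)*(-37) = (5*(-1) + 5) + (4*0)*(-37) = (-5 + 5) + 0*(-37) = 0 + 0 = 0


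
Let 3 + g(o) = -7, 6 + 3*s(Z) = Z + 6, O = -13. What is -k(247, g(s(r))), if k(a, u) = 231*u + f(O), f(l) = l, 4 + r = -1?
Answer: 2323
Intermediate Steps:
r = -5 (r = -4 - 1 = -5)
s(Z) = Z/3 (s(Z) = -2 + (Z + 6)/3 = -2 + (6 + Z)/3 = -2 + (2 + Z/3) = Z/3)
g(o) = -10 (g(o) = -3 - 7 = -10)
k(a, u) = -13 + 231*u (k(a, u) = 231*u - 13 = -13 + 231*u)
-k(247, g(s(r))) = -(-13 + 231*(-10)) = -(-13 - 2310) = -1*(-2323) = 2323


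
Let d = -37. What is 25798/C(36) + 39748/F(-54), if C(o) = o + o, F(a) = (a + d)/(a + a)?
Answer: 155714033/3276 ≈ 47532.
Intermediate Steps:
F(a) = (-37 + a)/(2*a) (F(a) = (a - 37)/(a + a) = (-37 + a)/((2*a)) = (-37 + a)*(1/(2*a)) = (-37 + a)/(2*a))
C(o) = 2*o
25798/C(36) + 39748/F(-54) = 25798/((2*36)) + 39748/(((½)*(-37 - 54)/(-54))) = 25798/72 + 39748/(((½)*(-1/54)*(-91))) = 25798*(1/72) + 39748/(91/108) = 12899/36 + 39748*(108/91) = 12899/36 + 4292784/91 = 155714033/3276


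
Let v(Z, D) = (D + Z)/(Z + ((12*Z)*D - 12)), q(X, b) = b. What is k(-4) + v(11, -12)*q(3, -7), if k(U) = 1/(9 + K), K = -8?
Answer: 1578/1585 ≈ 0.99558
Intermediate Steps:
k(U) = 1 (k(U) = 1/(9 - 8) = 1/1 = 1)
v(Z, D) = (D + Z)/(-12 + Z + 12*D*Z) (v(Z, D) = (D + Z)/(Z + (12*D*Z - 12)) = (D + Z)/(Z + (-12 + 12*D*Z)) = (D + Z)/(-12 + Z + 12*D*Z))
k(-4) + v(11, -12)*q(3, -7) = 1 + ((-12 + 11)/(-12 + 11 + 12*(-12)*11))*(-7) = 1 + (-1/(-12 + 11 - 1584))*(-7) = 1 + (-1/(-1585))*(-7) = 1 - 1/1585*(-1)*(-7) = 1 + (1/1585)*(-7) = 1 - 7/1585 = 1578/1585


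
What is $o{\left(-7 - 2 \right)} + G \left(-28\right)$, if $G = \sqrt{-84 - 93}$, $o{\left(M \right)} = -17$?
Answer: $-17 - 28 i \sqrt{177} \approx -17.0 - 372.52 i$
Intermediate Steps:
$G = i \sqrt{177}$ ($G = \sqrt{-177} = i \sqrt{177} \approx 13.304 i$)
$o{\left(-7 - 2 \right)} + G \left(-28\right) = -17 + i \sqrt{177} \left(-28\right) = -17 - 28 i \sqrt{177}$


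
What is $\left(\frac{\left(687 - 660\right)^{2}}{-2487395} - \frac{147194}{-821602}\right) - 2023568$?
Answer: $- \frac{2067730880385477474}{1021824353395} \approx -2.0236 \cdot 10^{6}$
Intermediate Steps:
$\left(\frac{\left(687 - 660\right)^{2}}{-2487395} - \frac{147194}{-821602}\right) - 2023568 = \left(27^{2} \left(- \frac{1}{2487395}\right) - - \frac{73597}{410801}\right) - 2023568 = \left(729 \left(- \frac{1}{2487395}\right) + \frac{73597}{410801}\right) - 2023568 = \left(- \frac{729}{2487395} + \frac{73597}{410801}\right) - 2023568 = \frac{182765335886}{1021824353395} - 2023568 = - \frac{2067730880385477474}{1021824353395}$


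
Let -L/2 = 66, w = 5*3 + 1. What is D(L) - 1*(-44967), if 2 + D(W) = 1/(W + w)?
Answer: 5215939/116 ≈ 44965.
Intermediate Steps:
w = 16 (w = 15 + 1 = 16)
L = -132 (L = -2*66 = -132)
D(W) = -2 + 1/(16 + W) (D(W) = -2 + 1/(W + 16) = -2 + 1/(16 + W))
D(L) - 1*(-44967) = (-31 - 2*(-132))/(16 - 132) - 1*(-44967) = (-31 + 264)/(-116) + 44967 = -1/116*233 + 44967 = -233/116 + 44967 = 5215939/116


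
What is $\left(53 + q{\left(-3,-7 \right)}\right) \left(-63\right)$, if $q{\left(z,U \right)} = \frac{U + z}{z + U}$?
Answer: $-3402$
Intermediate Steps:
$q{\left(z,U \right)} = 1$ ($q{\left(z,U \right)} = \frac{U + z}{U + z} = 1$)
$\left(53 + q{\left(-3,-7 \right)}\right) \left(-63\right) = \left(53 + 1\right) \left(-63\right) = 54 \left(-63\right) = -3402$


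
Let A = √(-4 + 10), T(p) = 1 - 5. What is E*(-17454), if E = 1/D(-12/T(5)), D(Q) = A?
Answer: -2909*√6 ≈ -7125.6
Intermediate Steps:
T(p) = -4
A = √6 ≈ 2.4495
D(Q) = √6
E = √6/6 (E = 1/(√6) = √6/6 ≈ 0.40825)
E*(-17454) = (√6/6)*(-17454) = -2909*√6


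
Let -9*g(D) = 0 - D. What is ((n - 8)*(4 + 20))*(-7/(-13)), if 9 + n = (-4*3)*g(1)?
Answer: -3080/13 ≈ -236.92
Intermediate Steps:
g(D) = D/9 (g(D) = -(0 - D)/9 = -(-1)*D/9 = D/9)
n = -31/3 (n = -9 + (-4*3)*((1/9)*1) = -9 - 12*1/9 = -9 - 4/3 = -31/3 ≈ -10.333)
((n - 8)*(4 + 20))*(-7/(-13)) = ((-31/3 - 8)*(4 + 20))*(-7/(-13)) = (-55/3*24)*(-7*(-1/13)) = -440*7/13 = -3080/13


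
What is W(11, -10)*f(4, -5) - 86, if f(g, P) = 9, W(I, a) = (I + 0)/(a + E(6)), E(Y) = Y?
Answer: -443/4 ≈ -110.75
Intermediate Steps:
W(I, a) = I/(6 + a) (W(I, a) = (I + 0)/(a + 6) = I/(6 + a))
W(11, -10)*f(4, -5) - 86 = (11/(6 - 10))*9 - 86 = (11/(-4))*9 - 86 = (11*(-1/4))*9 - 86 = -11/4*9 - 86 = -99/4 - 86 = -443/4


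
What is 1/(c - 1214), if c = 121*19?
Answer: 1/1085 ≈ 0.00092166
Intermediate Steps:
c = 2299
1/(c - 1214) = 1/(2299 - 1214) = 1/1085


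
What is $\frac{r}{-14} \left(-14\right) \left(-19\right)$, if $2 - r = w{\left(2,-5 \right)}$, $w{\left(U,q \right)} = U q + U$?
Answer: $-190$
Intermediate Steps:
$w{\left(U,q \right)} = U + U q$
$r = 10$ ($r = 2 - 2 \left(1 - 5\right) = 2 - 2 \left(-4\right) = 2 - -8 = 2 + 8 = 10$)
$\frac{r}{-14} \left(-14\right) \left(-19\right) = \frac{10}{-14} \left(-14\right) \left(-19\right) = 10 \left(- \frac{1}{14}\right) \left(-14\right) \left(-19\right) = \left(- \frac{5}{7}\right) \left(-14\right) \left(-19\right) = 10 \left(-19\right) = -190$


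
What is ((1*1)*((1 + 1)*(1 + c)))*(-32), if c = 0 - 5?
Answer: 256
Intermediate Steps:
c = -5
((1*1)*((1 + 1)*(1 + c)))*(-32) = ((1*1)*((1 + 1)*(1 - 5)))*(-32) = (1*(2*(-4)))*(-32) = (1*(-8))*(-32) = -8*(-32) = 256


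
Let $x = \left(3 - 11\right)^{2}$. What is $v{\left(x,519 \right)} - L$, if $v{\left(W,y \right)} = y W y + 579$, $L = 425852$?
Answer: $16813831$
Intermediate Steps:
$x = 64$ ($x = \left(-8\right)^{2} = 64$)
$v{\left(W,y \right)} = 579 + W y^{2}$ ($v{\left(W,y \right)} = W y y + 579 = W y^{2} + 579 = 579 + W y^{2}$)
$v{\left(x,519 \right)} - L = \left(579 + 64 \cdot 519^{2}\right) - 425852 = \left(579 + 64 \cdot 269361\right) - 425852 = \left(579 + 17239104\right) - 425852 = 17239683 - 425852 = 16813831$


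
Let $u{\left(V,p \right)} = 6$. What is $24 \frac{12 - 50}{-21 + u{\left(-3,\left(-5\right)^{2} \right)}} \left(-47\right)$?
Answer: $- \frac{14288}{5} \approx -2857.6$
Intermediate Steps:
$24 \frac{12 - 50}{-21 + u{\left(-3,\left(-5\right)^{2} \right)}} \left(-47\right) = 24 \frac{12 - 50}{-21 + 6} \left(-47\right) = 24 \left(- \frac{38}{-15}\right) \left(-47\right) = 24 \left(\left(-38\right) \left(- \frac{1}{15}\right)\right) \left(-47\right) = 24 \cdot \frac{38}{15} \left(-47\right) = \frac{304}{5} \left(-47\right) = - \frac{14288}{5}$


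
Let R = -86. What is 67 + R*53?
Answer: -4491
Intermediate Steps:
67 + R*53 = 67 - 86*53 = 67 - 4558 = -4491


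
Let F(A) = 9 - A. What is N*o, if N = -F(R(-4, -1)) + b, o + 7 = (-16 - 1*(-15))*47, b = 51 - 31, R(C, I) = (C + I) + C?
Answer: -108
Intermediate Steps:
R(C, I) = I + 2*C
b = 20
o = -54 (o = -7 + (-16 - 1*(-15))*47 = -7 + (-16 + 15)*47 = -7 - 1*47 = -7 - 47 = -54)
N = 2 (N = -(9 - (-1 + 2*(-4))) + 20 = -(9 - (-1 - 8)) + 20 = -(9 - 1*(-9)) + 20 = -(9 + 9) + 20 = -1*18 + 20 = -18 + 20 = 2)
N*o = 2*(-54) = -108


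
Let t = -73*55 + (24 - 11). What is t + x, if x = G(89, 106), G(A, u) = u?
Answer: -3896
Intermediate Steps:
x = 106
t = -4002 (t = -4015 + 13 = -4002)
t + x = -4002 + 106 = -3896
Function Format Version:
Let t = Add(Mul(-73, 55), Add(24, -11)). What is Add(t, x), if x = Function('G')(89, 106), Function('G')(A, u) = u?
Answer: -3896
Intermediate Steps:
x = 106
t = -4002 (t = Add(-4015, 13) = -4002)
Add(t, x) = Add(-4002, 106) = -3896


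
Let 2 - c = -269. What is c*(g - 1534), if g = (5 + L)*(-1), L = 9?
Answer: -419508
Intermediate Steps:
g = -14 (g = (5 + 9)*(-1) = 14*(-1) = -14)
c = 271 (c = 2 - 1*(-269) = 2 + 269 = 271)
c*(g - 1534) = 271*(-14 - 1534) = 271*(-1548) = -419508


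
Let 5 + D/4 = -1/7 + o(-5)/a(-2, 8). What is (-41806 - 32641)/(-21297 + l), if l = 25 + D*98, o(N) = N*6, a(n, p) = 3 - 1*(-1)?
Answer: 74447/26228 ≈ 2.8385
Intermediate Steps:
a(n, p) = 4 (a(n, p) = 3 + 1 = 4)
o(N) = 6*N
D = -354/7 (D = -20 + 4*(-1/7 + (6*(-5))/4) = -20 + 4*(-1*1/7 - 30*1/4) = -20 + 4*(-1/7 - 15/2) = -20 + 4*(-107/14) = -20 - 214/7 = -354/7 ≈ -50.571)
l = -4931 (l = 25 - 354/7*98 = 25 - 4956 = -4931)
(-41806 - 32641)/(-21297 + l) = (-41806 - 32641)/(-21297 - 4931) = -74447/(-26228) = -74447*(-1/26228) = 74447/26228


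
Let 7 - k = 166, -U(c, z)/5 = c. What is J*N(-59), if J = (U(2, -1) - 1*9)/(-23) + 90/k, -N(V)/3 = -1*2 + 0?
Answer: 1902/1219 ≈ 1.5603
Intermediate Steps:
U(c, z) = -5*c
k = -159 (k = 7 - 1*166 = 7 - 166 = -159)
N(V) = 6 (N(V) = -3*(-1*2 + 0) = -3*(-2 + 0) = -3*(-2) = 6)
J = 317/1219 (J = (-5*2 - 1*9)/(-23) + 90/(-159) = (-10 - 9)*(-1/23) + 90*(-1/159) = -19*(-1/23) - 30/53 = 19/23 - 30/53 = 317/1219 ≈ 0.26005)
J*N(-59) = (317/1219)*6 = 1902/1219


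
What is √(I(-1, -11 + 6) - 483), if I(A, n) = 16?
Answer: I*√467 ≈ 21.61*I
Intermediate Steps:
√(I(-1, -11 + 6) - 483) = √(16 - 483) = √(-467) = I*√467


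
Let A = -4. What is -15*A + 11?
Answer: 71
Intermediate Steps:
-15*A + 11 = -15*(-4) + 11 = 60 + 11 = 71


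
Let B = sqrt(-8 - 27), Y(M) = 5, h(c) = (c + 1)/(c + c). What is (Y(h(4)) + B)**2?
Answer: (5 + I*sqrt(35))**2 ≈ -10.0 + 59.161*I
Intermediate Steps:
h(c) = (1 + c)/(2*c) (h(c) = (1 + c)/((2*c)) = (1 + c)*(1/(2*c)) = (1 + c)/(2*c))
B = I*sqrt(35) (B = sqrt(-35) = I*sqrt(35) ≈ 5.9161*I)
(Y(h(4)) + B)**2 = (5 + I*sqrt(35))**2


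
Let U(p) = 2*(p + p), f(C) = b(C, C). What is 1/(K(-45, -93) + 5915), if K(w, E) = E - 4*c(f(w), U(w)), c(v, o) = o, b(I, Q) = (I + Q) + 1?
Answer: 1/6542 ≈ 0.00015286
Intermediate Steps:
b(I, Q) = 1 + I + Q
f(C) = 1 + 2*C (f(C) = 1 + C + C = 1 + 2*C)
U(p) = 4*p (U(p) = 2*(2*p) = 4*p)
K(w, E) = E - 16*w
1/(K(-45, -93) + 5915) = 1/((-93 - 16*(-45)) + 5915) = 1/((-93 + 720) + 5915) = 1/(627 + 5915) = 1/6542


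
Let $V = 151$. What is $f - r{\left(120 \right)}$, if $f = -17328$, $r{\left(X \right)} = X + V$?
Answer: $-17599$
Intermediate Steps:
$r{\left(X \right)} = 151 + X$ ($r{\left(X \right)} = X + 151 = 151 + X$)
$f - r{\left(120 \right)} = -17328 - \left(151 + 120\right) = -17328 - 271 = -17599$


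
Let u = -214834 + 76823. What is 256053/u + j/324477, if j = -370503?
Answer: -14912977646/4975710583 ≈ -2.9972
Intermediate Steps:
u = -138011
256053/u + j/324477 = 256053/(-138011) - 370503/324477 = 256053*(-1/138011) - 370503*1/324477 = -256053/138011 - 41167/36053 = -14912977646/4975710583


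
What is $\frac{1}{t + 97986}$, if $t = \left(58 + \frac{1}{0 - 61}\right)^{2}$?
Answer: $\frac{3721}{377116275} \approx 9.867 \cdot 10^{-6}$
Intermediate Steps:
$t = \frac{12510369}{3721}$ ($t = \left(58 + \frac{1}{-61}\right)^{2} = \left(58 - \frac{1}{61}\right)^{2} = \left(\frac{3537}{61}\right)^{2} = \frac{12510369}{3721} \approx 3362.1$)
$\frac{1}{t + 97986} = \frac{1}{\frac{12510369}{3721} + 97986} = \frac{1}{\frac{377116275}{3721}} = \frac{3721}{377116275}$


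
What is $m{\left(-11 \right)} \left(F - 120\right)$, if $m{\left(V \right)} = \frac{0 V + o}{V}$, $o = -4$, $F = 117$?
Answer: $- \frac{12}{11} \approx -1.0909$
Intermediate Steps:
$m{\left(V \right)} = - \frac{4}{V}$ ($m{\left(V \right)} = \frac{0 V - 4}{V} = \frac{0 - 4}{V} = - \frac{4}{V}$)
$m{\left(-11 \right)} \left(F - 120\right) = - \frac{4}{-11} \left(117 - 120\right) = \left(-4\right) \left(- \frac{1}{11}\right) \left(-3\right) = \frac{4}{11} \left(-3\right) = - \frac{12}{11}$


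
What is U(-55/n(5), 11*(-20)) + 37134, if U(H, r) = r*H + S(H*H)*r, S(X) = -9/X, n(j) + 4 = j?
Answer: 2707906/55 ≈ 49235.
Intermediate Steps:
n(j) = -4 + j
U(H, r) = H*r - 9*r/H² (U(H, r) = r*H + (-9/H²)*r = H*r + (-9/H²)*r = H*r - 9*r/H²)
U(-55/n(5), 11*(-20)) + 37134 = (11*(-20))*(-9 + (-55/(-4 + 5))³)/(-55/(-4 + 5))² + 37134 = -220*(-9 + (-55/1)³)/(-55/1)² + 37134 = -220*(-9 + (-55*1)³)/(-55*1)² + 37134 = -220*(-9 + (-55)³)/(-55)² + 37134 = -220*1/3025*(-9 - 166375) + 37134 = -220*1/3025*(-166384) + 37134 = 665536/55 + 37134 = 2707906/55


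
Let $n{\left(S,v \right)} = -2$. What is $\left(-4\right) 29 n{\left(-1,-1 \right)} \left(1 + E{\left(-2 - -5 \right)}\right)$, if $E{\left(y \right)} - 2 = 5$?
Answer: $1856$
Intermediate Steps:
$E{\left(y \right)} = 7$ ($E{\left(y \right)} = 2 + 5 = 7$)
$\left(-4\right) 29 n{\left(-1,-1 \right)} \left(1 + E{\left(-2 - -5 \right)}\right) = \left(-4\right) 29 \left(- 2 \left(1 + 7\right)\right) = - 116 \left(\left(-2\right) 8\right) = \left(-116\right) \left(-16\right) = 1856$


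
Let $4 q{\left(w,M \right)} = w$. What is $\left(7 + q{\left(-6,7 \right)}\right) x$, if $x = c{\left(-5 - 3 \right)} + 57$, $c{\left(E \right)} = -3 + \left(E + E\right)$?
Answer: $209$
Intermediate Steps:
$c{\left(E \right)} = -3 + 2 E$
$q{\left(w,M \right)} = \frac{w}{4}$
$x = 38$ ($x = \left(-3 + 2 \left(-5 - 3\right)\right) + 57 = \left(-3 + 2 \left(-8\right)\right) + 57 = \left(-3 - 16\right) + 57 = -19 + 57 = 38$)
$\left(7 + q{\left(-6,7 \right)}\right) x = \left(7 + \frac{1}{4} \left(-6\right)\right) 38 = \left(7 - \frac{3}{2}\right) 38 = \frac{11}{2} \cdot 38 = 209$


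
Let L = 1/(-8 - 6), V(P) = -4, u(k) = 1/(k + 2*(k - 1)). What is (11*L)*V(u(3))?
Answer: 22/7 ≈ 3.1429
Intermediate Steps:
u(k) = 1/(-2 + 3*k) (u(k) = 1/(k + 2*(-1 + k)) = 1/(k + (-2 + 2*k)) = 1/(-2 + 3*k))
L = -1/14 (L = 1/(-14) = -1/14 ≈ -0.071429)
(11*L)*V(u(3)) = (11*(-1/14))*(-4) = -11/14*(-4) = 22/7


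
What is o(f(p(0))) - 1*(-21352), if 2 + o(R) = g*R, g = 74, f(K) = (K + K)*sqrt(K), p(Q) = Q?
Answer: 21350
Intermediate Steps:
f(K) = 2*K**(3/2) (f(K) = (2*K)*sqrt(K) = 2*K**(3/2))
o(R) = -2 + 74*R
o(f(p(0))) - 1*(-21352) = (-2 + 74*(2*0**(3/2))) - 1*(-21352) = (-2 + 74*(2*0)) + 21352 = (-2 + 74*0) + 21352 = (-2 + 0) + 21352 = -2 + 21352 = 21350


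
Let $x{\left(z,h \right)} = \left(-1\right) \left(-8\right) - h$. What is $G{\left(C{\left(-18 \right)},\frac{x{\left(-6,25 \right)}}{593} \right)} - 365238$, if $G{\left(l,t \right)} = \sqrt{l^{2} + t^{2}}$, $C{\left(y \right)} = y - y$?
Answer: $- \frac{216586117}{593} \approx -3.6524 \cdot 10^{5}$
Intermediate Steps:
$x{\left(z,h \right)} = 8 - h$
$C{\left(y \right)} = 0$
$G{\left(C{\left(-18 \right)},\frac{x{\left(-6,25 \right)}}{593} \right)} - 365238 = \sqrt{0^{2} + \left(\frac{8 - 25}{593}\right)^{2}} - 365238 = \sqrt{0 + \left(\left(8 - 25\right) \frac{1}{593}\right)^{2}} - 365238 = \sqrt{0 + \left(\left(-17\right) \frac{1}{593}\right)^{2}} - 365238 = \sqrt{0 + \left(- \frac{17}{593}\right)^{2}} - 365238 = \sqrt{0 + \frac{289}{351649}} - 365238 = \sqrt{\frac{289}{351649}} - 365238 = \frac{17}{593} - 365238 = - \frac{216586117}{593}$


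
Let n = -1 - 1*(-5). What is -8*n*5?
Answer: -160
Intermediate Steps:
n = 4 (n = -1 + 5 = 4)
-8*n*5 = -8*4*5 = -32*5 = -160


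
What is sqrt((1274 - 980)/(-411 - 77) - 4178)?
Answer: I*sqrt(62194319)/122 ≈ 64.642*I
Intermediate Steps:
sqrt((1274 - 980)/(-411 - 77) - 4178) = sqrt(294/(-488) - 4178) = sqrt(294*(-1/488) - 4178) = sqrt(-147/244 - 4178) = sqrt(-1019579/244) = I*sqrt(62194319)/122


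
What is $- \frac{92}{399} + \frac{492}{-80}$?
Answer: $- \frac{50917}{7980} \approx -6.3806$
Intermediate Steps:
$- \frac{92}{399} + \frac{492}{-80} = \left(-92\right) \frac{1}{399} + 492 \left(- \frac{1}{80}\right) = - \frac{92}{399} - \frac{123}{20} = - \frac{50917}{7980}$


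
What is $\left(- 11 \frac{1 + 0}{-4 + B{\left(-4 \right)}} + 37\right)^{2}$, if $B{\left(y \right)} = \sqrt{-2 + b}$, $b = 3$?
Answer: $\frac{14884}{9} \approx 1653.8$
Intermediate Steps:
$B{\left(y \right)} = 1$ ($B{\left(y \right)} = \sqrt{-2 + 3} = \sqrt{1} = 1$)
$\left(- 11 \frac{1 + 0}{-4 + B{\left(-4 \right)}} + 37\right)^{2} = \left(- 11 \frac{1 + 0}{-4 + 1} + 37\right)^{2} = \left(- 11 \cdot 1 \frac{1}{-3} + 37\right)^{2} = \left(- 11 \cdot 1 \left(- \frac{1}{3}\right) + 37\right)^{2} = \left(\left(-11\right) \left(- \frac{1}{3}\right) + 37\right)^{2} = \left(\frac{11}{3} + 37\right)^{2} = \left(\frac{122}{3}\right)^{2} = \frac{14884}{9}$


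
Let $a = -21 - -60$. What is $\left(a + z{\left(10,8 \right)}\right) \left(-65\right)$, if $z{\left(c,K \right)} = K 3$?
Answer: $-4095$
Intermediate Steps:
$z{\left(c,K \right)} = 3 K$
$a = 39$ ($a = -21 + 60 = 39$)
$\left(a + z{\left(10,8 \right)}\right) \left(-65\right) = \left(39 + 3 \cdot 8\right) \left(-65\right) = \left(39 + 24\right) \left(-65\right) = 63 \left(-65\right) = -4095$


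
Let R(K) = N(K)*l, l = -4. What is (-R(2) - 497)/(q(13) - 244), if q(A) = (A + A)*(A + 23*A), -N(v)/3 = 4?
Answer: -545/7868 ≈ -0.069268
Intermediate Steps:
N(v) = -12 (N(v) = -3*4 = -12)
q(A) = 48*A² (q(A) = (2*A)*(24*A) = 48*A²)
R(K) = 48 (R(K) = -12*(-4) = 48)
(-R(2) - 497)/(q(13) - 244) = (-1*48 - 497)/(48*13² - 244) = (-48 - 497)/(48*169 - 244) = -545/(8112 - 244) = -545/7868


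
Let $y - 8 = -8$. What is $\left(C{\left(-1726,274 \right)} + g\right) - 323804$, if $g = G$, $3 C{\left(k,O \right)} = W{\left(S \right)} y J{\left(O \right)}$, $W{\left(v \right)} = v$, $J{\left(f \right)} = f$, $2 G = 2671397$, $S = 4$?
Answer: $\frac{2023789}{2} \approx 1.0119 \cdot 10^{6}$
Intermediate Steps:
$G = \frac{2671397}{2}$ ($G = \frac{1}{2} \cdot 2671397 = \frac{2671397}{2} \approx 1.3357 \cdot 10^{6}$)
$y = 0$ ($y = 8 - 8 = 0$)
$C{\left(k,O \right)} = 0$ ($C{\left(k,O \right)} = \frac{4 \cdot 0 O}{3} = \frac{0 O}{3} = \frac{1}{3} \cdot 0 = 0$)
$g = \frac{2671397}{2} \approx 1.3357 \cdot 10^{6}$
$\left(C{\left(-1726,274 \right)} + g\right) - 323804 = \left(0 + \frac{2671397}{2}\right) - 323804 = \frac{2671397}{2} - 323804 = \frac{2023789}{2}$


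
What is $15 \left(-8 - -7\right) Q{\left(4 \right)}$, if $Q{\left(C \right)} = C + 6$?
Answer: $-150$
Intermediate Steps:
$Q{\left(C \right)} = 6 + C$
$15 \left(-8 - -7\right) Q{\left(4 \right)} = 15 \left(-8 - -7\right) \left(6 + 4\right) = 15 \left(-8 + 7\right) 10 = 15 \left(-1\right) 10 = \left(-15\right) 10 = -150$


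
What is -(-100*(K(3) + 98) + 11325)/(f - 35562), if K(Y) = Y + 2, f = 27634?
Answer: 1025/7928 ≈ 0.12929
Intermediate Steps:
K(Y) = 2 + Y
-(-100*(K(3) + 98) + 11325)/(f - 35562) = -(-100*((2 + 3) + 98) + 11325)/(27634 - 35562) = -(-100*(5 + 98) + 11325)/(-7928) = -(-100*103 + 11325)*(-1)/7928 = -(-10300 + 11325)*(-1)/7928 = -1025*(-1)/7928 = -1*(-1025/7928) = 1025/7928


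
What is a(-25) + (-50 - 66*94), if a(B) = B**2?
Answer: -5629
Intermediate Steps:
a(-25) + (-50 - 66*94) = (-25)**2 + (-50 - 66*94) = 625 + (-50 - 6204) = 625 - 6254 = -5629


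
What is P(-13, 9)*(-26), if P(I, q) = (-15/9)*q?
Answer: 390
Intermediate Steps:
P(I, q) = -5*q/3 (P(I, q) = (-15*⅑)*q = -5*q/3)
P(-13, 9)*(-26) = -5/3*9*(-26) = -15*(-26) = 390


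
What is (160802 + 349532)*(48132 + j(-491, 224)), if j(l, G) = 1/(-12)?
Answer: 147380121361/6 ≈ 2.4563e+10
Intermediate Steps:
j(l, G) = -1/12
(160802 + 349532)*(48132 + j(-491, 224)) = (160802 + 349532)*(48132 - 1/12) = 510334*(577583/12) = 147380121361/6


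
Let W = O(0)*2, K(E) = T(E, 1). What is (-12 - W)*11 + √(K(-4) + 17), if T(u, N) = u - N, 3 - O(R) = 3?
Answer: -132 + 2*√3 ≈ -128.54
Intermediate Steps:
O(R) = 0 (O(R) = 3 - 1*3 = 3 - 3 = 0)
K(E) = -1 + E (K(E) = E - 1*1 = E - 1 = -1 + E)
W = 0 (W = 0*2 = 0)
(-12 - W)*11 + √(K(-4) + 17) = (-12 - 1*0)*11 + √((-1 - 4) + 17) = (-12 + 0)*11 + √(-5 + 17) = -12*11 + √12 = -132 + 2*√3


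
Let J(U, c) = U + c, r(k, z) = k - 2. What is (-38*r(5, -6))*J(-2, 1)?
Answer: 114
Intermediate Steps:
r(k, z) = -2 + k
(-38*r(5, -6))*J(-2, 1) = (-38*(-2 + 5))*(-2 + 1) = -38*3*(-1) = -114*(-1) = 114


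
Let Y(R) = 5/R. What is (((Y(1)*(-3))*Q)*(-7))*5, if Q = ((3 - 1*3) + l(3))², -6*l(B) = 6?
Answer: 525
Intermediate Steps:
l(B) = -1 (l(B) = -⅙*6 = -1)
Q = 1 (Q = ((3 - 1*3) - 1)² = ((3 - 3) - 1)² = (0 - 1)² = (-1)² = 1)
(((Y(1)*(-3))*Q)*(-7))*5 = ((((5/1)*(-3))*1)*(-7))*5 = ((((5*1)*(-3))*1)*(-7))*5 = (((5*(-3))*1)*(-7))*5 = (-15*1*(-7))*5 = -15*(-7)*5 = 105*5 = 525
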